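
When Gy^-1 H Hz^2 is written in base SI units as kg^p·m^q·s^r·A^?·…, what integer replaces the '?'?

Gy = J/kg (absorbed dose = energy per mass),
    = m²·s⁻².
So Gy⁻¹ = m⁻²·s².
H = Wb/A (inductance = flux per current),
    = kg·m²·s⁻²·A⁻².
Hz = 1/s = s⁻¹ (frequency is cycles per second).
So Hz² = s⁻².
Combining: Gy⁻¹·H·Hz² = (m⁻²·s²) · (kg·m²·s⁻²·A⁻²) · s⁻² = kg·s⁻²·A⁻².
The exponent of A is -2.

-2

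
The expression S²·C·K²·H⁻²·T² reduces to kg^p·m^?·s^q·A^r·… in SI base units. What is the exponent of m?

-8

S = kg⁻¹·m⁻²·s³·A².
So S² = kg⁻²·m⁻⁴·s⁶·A⁴.
C = s·A.
H = kg·m²·s⁻²·A⁻².
So H⁻² = kg⁻²·m⁻⁴·s⁴·A⁴.
T = kg·s⁻²·A⁻¹.
So T² = kg²·s⁻⁴·A⁻².
Combining: S²·C·K²·H⁻²·T² = (kg⁻²·m⁻⁴·s⁶·A⁴) · (s·A) · K² · (kg⁻²·m⁻⁴·s⁴·A⁴) · (kg²·s⁻⁴·A⁻²) = kg⁻²·m⁻⁸·s⁷·A⁷·K².
The exponent of m is -8.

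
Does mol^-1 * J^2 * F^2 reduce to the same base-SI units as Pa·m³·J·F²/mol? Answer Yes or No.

Left side:
  J = kg·m²·s⁻².
  So J² = kg²·m⁴·s⁻⁴.
  F = kg⁻¹·m⁻²·s⁴·A².
  So F² = kg⁻²·m⁻⁴·s⁸·A⁴.
  Combining: mol⁻¹·J²·F² = mol⁻¹ · (kg²·m⁴·s⁻⁴) · (kg⁻²·m⁻⁴·s⁸·A⁴) = s⁴·A⁴·mol⁻¹.
Right side:
  Pa = N/m² (pressure = force per area),
      = kg·m⁻¹·s⁻².
  J = N·m (work = force × distance),
      = kg·m²·s⁻².
  F = C/V (capacitance = charge per voltage),
      = A·s/(kg·m²·s⁻³·A⁻¹) (substituting C and V),
      = kg⁻¹·m⁻²·s⁴·A².
  So F² = kg⁻²·m⁻⁴·s⁸·A⁴.
  Combining: Pa·m³·J·F²·mol⁻¹ = (kg·m⁻¹·s⁻²) · m³ · (kg·m²·s⁻²) · (kg⁻²·m⁻⁴·s⁸·A⁴) · mol⁻¹ = s⁴·A⁴·mol⁻¹.
Both reduce to s⁴·A⁴·mol⁻¹.

Yes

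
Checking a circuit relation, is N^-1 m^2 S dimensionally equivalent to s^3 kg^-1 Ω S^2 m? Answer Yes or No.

No

Left side:
  N = kg·m·s⁻².
  So N⁻¹ = kg⁻¹·m⁻¹·s².
  S = kg⁻¹·m⁻²·s³·A².
  Combining: N⁻¹·m²·S = (kg⁻¹·m⁻¹·s²) · m² · (kg⁻¹·m⁻²·s³·A²) = kg⁻²·m⁻¹·s⁵·A².
Right side:
  Ω = kg·m²·s⁻³·A⁻².
  S = kg⁻¹·m⁻²·s³·A².
  So S² = kg⁻²·m⁻⁴·s⁶·A⁴.
  Combining: s³·kg⁻¹·Ω·S²·m = s³ · kg⁻¹ · (kg·m²·s⁻³·A⁻²) · (kg⁻²·m⁻⁴·s⁶·A⁴) · m = kg⁻²·m⁻¹·s⁶·A².
Left is kg⁻²·m⁻¹·s⁵·A²; right is kg⁻²·m⁻¹·s⁶·A² — different.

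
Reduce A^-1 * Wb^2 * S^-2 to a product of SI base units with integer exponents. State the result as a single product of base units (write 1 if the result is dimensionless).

kg⁴·m⁸·s⁻¹⁰·A⁻⁷

Wb = V·s (flux: a volt is a weber per second),
    = kg·m²·s⁻²·A⁻¹.
So Wb² = kg²·m⁴·s⁻⁴·A⁻².
S = 1/Ω (conductance is reciprocal resistance),
    = kg⁻¹·m⁻²·s³·A².
So S⁻² = kg²·m⁴·s⁻⁶·A⁻⁴.
Combining: A⁻¹·Wb²·S⁻² = A⁻¹ · (kg²·m⁴·s⁻⁴·A⁻²) · (kg²·m⁴·s⁻⁶·A⁻⁴) = kg⁴·m⁸·s⁻¹⁰·A⁻⁷.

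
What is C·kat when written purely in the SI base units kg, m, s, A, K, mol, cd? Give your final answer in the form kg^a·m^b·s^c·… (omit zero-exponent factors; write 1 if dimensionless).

C = s·A.
kat = s⁻¹·mol.
Combining: C·kat = (s·A) · (s⁻¹·mol) = A·mol.

A·mol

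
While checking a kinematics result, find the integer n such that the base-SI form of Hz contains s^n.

-1

Hz = 1/s = s⁻¹ (frequency is cycles per second).
The exponent of s is -1.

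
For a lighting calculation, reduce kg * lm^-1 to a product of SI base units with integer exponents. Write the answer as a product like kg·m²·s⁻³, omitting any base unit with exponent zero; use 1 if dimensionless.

kg·cd⁻¹

lm = cd·sr = cd (luminous flux; sr is dimensionless).
So lm⁻¹ = cd⁻¹.
Combining: kg·lm⁻¹ = kg · cd⁻¹ = kg·cd⁻¹.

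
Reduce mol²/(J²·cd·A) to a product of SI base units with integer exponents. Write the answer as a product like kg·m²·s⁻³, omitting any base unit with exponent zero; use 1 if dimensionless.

J = N·m (work = force × distance),
    = kg·m²·s⁻².
So J⁻² = kg⁻²·m⁻⁴·s⁴.
Combining: J⁻²·cd⁻¹·A⁻¹·mol² = (kg⁻²·m⁻⁴·s⁴) · cd⁻¹ · A⁻¹ · mol² = kg⁻²·m⁻⁴·s⁴·A⁻¹·mol²·cd⁻¹.

kg⁻²·m⁻⁴·s⁴·A⁻¹·mol²·cd⁻¹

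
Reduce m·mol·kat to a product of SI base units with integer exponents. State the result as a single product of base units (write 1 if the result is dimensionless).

m·s⁻¹·mol²

kat = s⁻¹·mol.
Combining: m·mol·kat = m · mol · (s⁻¹·mol) = m·s⁻¹·mol².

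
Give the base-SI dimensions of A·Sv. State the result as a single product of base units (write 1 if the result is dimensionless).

m²·s⁻²·A

Sv = J/kg (equivalent dose = energy per mass),
    = m²·s⁻².
Combining: A·Sv = A · (m²·s⁻²) = m²·s⁻²·A.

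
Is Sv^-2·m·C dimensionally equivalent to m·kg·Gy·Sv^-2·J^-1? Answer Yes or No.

Left side:
  Sv = J/kg (equivalent dose = energy per mass),
      = m²·s⁻².
  So Sv⁻² = m⁻⁴·s⁴.
  C = A·s = s·A (charge = current × time).
  Combining: Sv⁻²·m·C = (m⁻⁴·s⁴) · m · (s·A) = m⁻³·s⁵·A.
Right side:
  Gy = J/kg (absorbed dose = energy per mass),
      = m²·s⁻².
  Sv = J/kg (equivalent dose = energy per mass),
      = m²·s⁻².
  So Sv⁻² = m⁻⁴·s⁴.
  J = N·m (work = force × distance),
      = kg·m²·s⁻².
  So J⁻¹ = kg⁻¹·m⁻²·s².
  Combining: m·kg·Gy·Sv⁻²·J⁻¹ = m · kg · (m²·s⁻²) · (m⁻⁴·s⁴) · (kg⁻¹·m⁻²·s²) = m⁻³·s⁴.
Left is m⁻³·s⁵·A; right is m⁻³·s⁴ — different.

No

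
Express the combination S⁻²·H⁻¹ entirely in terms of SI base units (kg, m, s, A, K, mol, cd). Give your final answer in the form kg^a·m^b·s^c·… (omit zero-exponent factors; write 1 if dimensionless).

S = kg⁻¹·m⁻²·s³·A².
So S⁻² = kg²·m⁴·s⁻⁶·A⁻⁴.
H = kg·m²·s⁻²·A⁻².
So H⁻¹ = kg⁻¹·m⁻²·s²·A².
Combining: S⁻²·H⁻¹ = (kg²·m⁴·s⁻⁶·A⁻⁴) · (kg⁻¹·m⁻²·s²·A²) = kg·m²·s⁻⁴·A⁻².

kg·m²·s⁻⁴·A⁻²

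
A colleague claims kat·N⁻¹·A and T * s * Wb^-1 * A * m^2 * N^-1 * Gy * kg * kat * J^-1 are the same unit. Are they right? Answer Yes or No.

Left side:
  kat = mol/s = s⁻¹·mol (catalytic activity).
  N = kg·m/s² = kg·m·s⁻² (force = mass × acceleration).
  So N⁻¹ = kg⁻¹·m⁻¹·s².
  Combining: kat·N⁻¹·A = (s⁻¹·mol) · (kg⁻¹·m⁻¹·s²) · A = kg⁻¹·m⁻¹·s·A·mol.
Right side:
  T = Wb/m² (flux density = flux per area),
      = kg·s⁻²·A⁻¹.
  Wb = V·s (flux: a volt is a weber per second),
      = kg·m²·s⁻²·A⁻¹.
  So Wb⁻¹ = kg⁻¹·m⁻²·s²·A.
  N = kg·m/s² = kg·m·s⁻² (force = mass × acceleration).
  So N⁻¹ = kg⁻¹·m⁻¹·s².
  Gy = J/kg (absorbed dose = energy per mass),
      = m²·s⁻².
  kat = mol/s = s⁻¹·mol (catalytic activity).
  J = N·m (work = force × distance),
      = kg·m²·s⁻².
  So J⁻¹ = kg⁻¹·m⁻²·s².
  Combining: T·s·Wb⁻¹·A·m²·N⁻¹·Gy·kg·kat·J⁻¹ = (kg·s⁻²·A⁻¹) · s · (kg⁻¹·m⁻²·s²·A) · A · m² · (kg⁻¹·m⁻¹·s²) · (m²·s⁻²) · kg · (s⁻¹·mol) · (kg⁻¹·m⁻²·s²) = kg⁻¹·m⁻¹·s²·A·mol.
Left is kg⁻¹·m⁻¹·s·A·mol; right is kg⁻¹·m⁻¹·s²·A·mol — different.

No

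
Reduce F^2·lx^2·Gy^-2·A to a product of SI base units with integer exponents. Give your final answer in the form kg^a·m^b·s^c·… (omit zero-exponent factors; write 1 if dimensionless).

kg⁻²·m⁻¹²·s¹²·A⁵·cd²

F = C/V (capacitance = charge per voltage),
    = A·s/(kg·m²·s⁻³·A⁻¹) (substituting C and V),
    = kg⁻¹·m⁻²·s⁴·A².
So F² = kg⁻²·m⁻⁴·s⁸·A⁴.
lx = lm/m² (illuminance = luminous flux per area),
    = m⁻²·cd.
So lx² = m⁻⁴·cd².
Gy = J/kg (absorbed dose = energy per mass),
    = m²·s⁻².
So Gy⁻² = m⁻⁴·s⁴.
Combining: F²·lx²·Gy⁻²·A = (kg⁻²·m⁻⁴·s⁸·A⁴) · (m⁻⁴·cd²) · (m⁻⁴·s⁴) · A = kg⁻²·m⁻¹²·s¹²·A⁵·cd².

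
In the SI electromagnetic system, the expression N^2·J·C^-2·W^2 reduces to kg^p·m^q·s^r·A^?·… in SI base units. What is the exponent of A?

N = kg·m/s² = kg·m·s⁻² (force = mass × acceleration).
So N² = kg²·m²·s⁻⁴.
J = N·m (work = force × distance),
    = kg·m²·s⁻².
C = A·s = s·A (charge = current × time).
So C⁻² = s⁻²·A⁻².
W = J/s (power = energy per time),
    = kg·m²·s⁻³.
So W² = kg²·m⁴·s⁻⁶.
Combining: N²·J·C⁻²·W² = (kg²·m²·s⁻⁴) · (kg·m²·s⁻²) · (s⁻²·A⁻²) · (kg²·m⁴·s⁻⁶) = kg⁵·m⁸·s⁻¹⁴·A⁻².
The exponent of A is -2.

-2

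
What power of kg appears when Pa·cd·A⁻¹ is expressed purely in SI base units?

1

Pa = N/m² (pressure = force per area),
    = kg·m⁻¹·s⁻².
Combining: Pa·cd·A⁻¹ = (kg·m⁻¹·s⁻²) · cd · A⁻¹ = kg·m⁻¹·s⁻²·A⁻¹·cd.
The exponent of kg is 1.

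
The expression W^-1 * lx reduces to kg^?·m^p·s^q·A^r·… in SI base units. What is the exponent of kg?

-1

W = kg·m²·s⁻³.
So W⁻¹ = kg⁻¹·m⁻²·s³.
lx = m⁻²·cd.
Combining: W⁻¹·lx = (kg⁻¹·m⁻²·s³) · (m⁻²·cd) = kg⁻¹·m⁻⁴·s³·cd.
The exponent of kg is -1.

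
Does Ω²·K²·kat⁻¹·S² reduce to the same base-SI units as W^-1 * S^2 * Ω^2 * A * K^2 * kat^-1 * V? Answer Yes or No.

Yes

Left side:
  Ω = kg·m²·s⁻³·A⁻².
  So Ω² = kg²·m⁴·s⁻⁶·A⁻⁴.
  kat = s⁻¹·mol.
  So kat⁻¹ = s·mol⁻¹.
  S = kg⁻¹·m⁻²·s³·A².
  So S² = kg⁻²·m⁻⁴·s⁶·A⁴.
  Combining: Ω²·K²·kat⁻¹·S² = (kg²·m⁴·s⁻⁶·A⁻⁴) · K² · (s·mol⁻¹) · (kg⁻²·m⁻⁴·s⁶·A⁴) = s·K²·mol⁻¹.
Right side:
  W = J/s (power = energy per time),
      = kg·m²·s⁻³.
  So W⁻¹ = kg⁻¹·m⁻²·s³.
  S = 1/Ω (conductance is reciprocal resistance),
      = kg⁻¹·m⁻²·s³·A².
  So S² = kg⁻²·m⁻⁴·s⁶·A⁴.
  Ω = V/A (resistance = voltage per current),
      = kg·m²·s⁻³·A⁻².
  So Ω² = kg²·m⁴·s⁻⁶·A⁻⁴.
  kat = mol/s = s⁻¹·mol (catalytic activity).
  So kat⁻¹ = s·mol⁻¹.
  V = W/A (potential = power per current),
      = kg·m²·s⁻³·A⁻¹.
  Combining: W⁻¹·S²·Ω²·A·K²·kat⁻¹·V = (kg⁻¹·m⁻²·s³) · (kg⁻²·m⁻⁴·s⁶·A⁴) · (kg²·m⁴·s⁻⁶·A⁻⁴) · A · K² · (s·mol⁻¹) · (kg·m²·s⁻³·A⁻¹) = s·K²·mol⁻¹.
Both reduce to s·K²·mol⁻¹.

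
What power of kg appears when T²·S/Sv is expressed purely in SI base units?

T = Wb/m² (flux density = flux per area),
    = kg·s⁻²·A⁻¹.
So T² = kg²·s⁻⁴·A⁻².
S = 1/Ω (conductance is reciprocal resistance),
    = kg⁻¹·m⁻²·s³·A².
Sv = J/kg (equivalent dose = energy per mass),
    = m²·s⁻².
So Sv⁻¹ = m⁻²·s².
Combining: T²·S·Sv⁻¹ = (kg²·s⁻⁴·A⁻²) · (kg⁻¹·m⁻²·s³·A²) · (m⁻²·s²) = kg·m⁻⁴·s.
The exponent of kg is 1.

1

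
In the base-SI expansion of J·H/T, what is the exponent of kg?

T = Wb/m² (flux density = flux per area),
    = kg·s⁻²·A⁻¹.
So T⁻¹ = kg⁻¹·s²·A.
J = N·m (work = force × distance),
    = kg·m²·s⁻².
H = Wb/A (inductance = flux per current),
    = kg·m²·s⁻²·A⁻².
Combining: T⁻¹·J·H = (kg⁻¹·s²·A) · (kg·m²·s⁻²) · (kg·m²·s⁻²·A⁻²) = kg·m⁴·s⁻²·A⁻¹.
The exponent of kg is 1.

1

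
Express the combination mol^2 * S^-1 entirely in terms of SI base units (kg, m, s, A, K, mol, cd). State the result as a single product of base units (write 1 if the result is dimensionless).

S = 1/Ω (conductance is reciprocal resistance),
    = kg⁻¹·m⁻²·s³·A².
So S⁻¹ = kg·m²·s⁻³·A⁻².
Combining: mol²·S⁻¹ = mol² · (kg·m²·s⁻³·A⁻²) = kg·m²·s⁻³·A⁻²·mol².

kg·m²·s⁻³·A⁻²·mol²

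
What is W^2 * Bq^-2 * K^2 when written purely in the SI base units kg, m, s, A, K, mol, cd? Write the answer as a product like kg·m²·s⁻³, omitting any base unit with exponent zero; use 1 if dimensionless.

W = J/s (power = energy per time),
    = kg·m²·s⁻³.
So W² = kg²·m⁴·s⁻⁶.
Bq = 1/s = s⁻¹ (activity is decays per second).
So Bq⁻² = s².
Combining: W²·Bq⁻²·K² = (kg²·m⁴·s⁻⁶) · s² · K² = kg²·m⁴·s⁻⁴·K².

kg²·m⁴·s⁻⁴·K²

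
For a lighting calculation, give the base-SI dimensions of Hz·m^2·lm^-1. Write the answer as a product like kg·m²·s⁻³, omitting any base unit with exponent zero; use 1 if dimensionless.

m²·s⁻¹·cd⁻¹

Hz = 1/s = s⁻¹ (frequency is cycles per second).
lm = cd·sr = cd (luminous flux; sr is dimensionless).
So lm⁻¹ = cd⁻¹.
Combining: Hz·m²·lm⁻¹ = s⁻¹ · m² · cd⁻¹ = m²·s⁻¹·cd⁻¹.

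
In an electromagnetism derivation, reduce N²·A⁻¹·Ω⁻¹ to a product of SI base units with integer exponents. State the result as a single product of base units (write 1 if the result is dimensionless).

kg·s⁻¹·A

N = kg·m/s² = kg·m·s⁻² (force = mass × acceleration).
So N² = kg²·m²·s⁻⁴.
Ω = V/A (resistance = voltage per current),
    = kg·m²·s⁻³·A⁻².
So Ω⁻¹ = kg⁻¹·m⁻²·s³·A².
Combining: N²·A⁻¹·Ω⁻¹ = (kg²·m²·s⁻⁴) · A⁻¹ · (kg⁻¹·m⁻²·s³·A²) = kg·s⁻¹·A.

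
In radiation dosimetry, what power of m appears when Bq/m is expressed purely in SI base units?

Bq = 1/s = s⁻¹ (activity is decays per second).
Combining: m⁻¹·Bq = m⁻¹ · s⁻¹ = m⁻¹·s⁻¹.
The exponent of m is -1.

-1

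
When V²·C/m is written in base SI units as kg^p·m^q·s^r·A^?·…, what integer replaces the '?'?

-1

V = W/A (potential = power per current),
    = kg·m²·s⁻³·A⁻¹.
So V² = kg²·m⁴·s⁻⁶·A⁻².
C = A·s = s·A (charge = current × time).
Combining: m⁻¹·V²·C = m⁻¹ · (kg²·m⁴·s⁻⁶·A⁻²) · (s·A) = kg²·m³·s⁻⁵·A⁻¹.
The exponent of A is -1.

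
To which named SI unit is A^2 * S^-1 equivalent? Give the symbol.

W

S = 1/Ω (conductance is reciprocal resistance),
    = kg⁻¹·m⁻²·s³·A².
So S⁻¹ = kg·m²·s⁻³·A⁻².
Combining: A²·S⁻¹ = A² · (kg·m²·s⁻³·A⁻²) = kg·m²·s⁻³.
kg·m²·s⁻³ is the base-SI form of the watt.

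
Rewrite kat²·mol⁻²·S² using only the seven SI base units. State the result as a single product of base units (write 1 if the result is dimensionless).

kg⁻²·m⁻⁴·s⁴·A⁴

kat = s⁻¹·mol.
So kat² = s⁻²·mol².
S = kg⁻¹·m⁻²·s³·A².
So S² = kg⁻²·m⁻⁴·s⁶·A⁴.
Combining: kat²·mol⁻²·S² = (s⁻²·mol²) · mol⁻² · (kg⁻²·m⁻⁴·s⁶·A⁴) = kg⁻²·m⁻⁴·s⁴·A⁴.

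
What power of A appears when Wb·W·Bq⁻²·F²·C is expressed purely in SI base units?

Wb = V·s (flux: a volt is a weber per second),
    = kg·m²·s⁻²·A⁻¹.
W = J/s (power = energy per time),
    = kg·m²·s⁻³.
Bq = 1/s = s⁻¹ (activity is decays per second).
So Bq⁻² = s².
F = C/V (capacitance = charge per voltage),
    = A·s/(kg·m²·s⁻³·A⁻¹) (substituting C and V),
    = kg⁻¹·m⁻²·s⁴·A².
So F² = kg⁻²·m⁻⁴·s⁸·A⁴.
C = A·s = s·A (charge = current × time).
Combining: Wb·W·Bq⁻²·F²·C = (kg·m²·s⁻²·A⁻¹) · (kg·m²·s⁻³) · s² · (kg⁻²·m⁻⁴·s⁸·A⁴) · (s·A) = s⁶·A⁴.
The exponent of A is 4.

4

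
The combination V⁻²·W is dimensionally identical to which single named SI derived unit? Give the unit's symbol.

S

V = kg·m²·s⁻³·A⁻¹.
So V⁻² = kg⁻²·m⁻⁴·s⁶·A².
W = kg·m²·s⁻³.
Combining: V⁻²·W = (kg⁻²·m⁻⁴·s⁶·A²) · (kg·m²·s⁻³) = kg⁻¹·m⁻²·s³·A².
kg⁻¹·m⁻²·s³·A² is the base-SI form of the siemens.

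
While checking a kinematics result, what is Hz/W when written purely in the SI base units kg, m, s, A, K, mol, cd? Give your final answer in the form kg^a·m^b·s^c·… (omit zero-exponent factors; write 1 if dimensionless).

kg⁻¹·m⁻²·s²

W = kg·m²·s⁻³.
So W⁻¹ = kg⁻¹·m⁻²·s³.
Hz = s⁻¹.
Combining: W⁻¹·Hz = (kg⁻¹·m⁻²·s³) · s⁻¹ = kg⁻¹·m⁻²·s².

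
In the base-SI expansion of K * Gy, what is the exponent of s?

-2

Gy = J/kg (absorbed dose = energy per mass),
    = m²·s⁻².
Combining: K·Gy = K · (m²·s⁻²) = m²·s⁻²·K.
The exponent of s is -2.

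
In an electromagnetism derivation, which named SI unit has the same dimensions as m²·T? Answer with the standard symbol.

T = kg·s⁻²·A⁻¹.
Combining: m²·T = m² · (kg·s⁻²·A⁻¹) = kg·m²·s⁻²·A⁻¹.
kg·m²·s⁻²·A⁻¹ is the base-SI form of the weber.

Wb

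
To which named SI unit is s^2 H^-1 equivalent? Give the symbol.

F

H = Wb/A (inductance = flux per current),
    = kg·m²·s⁻²·A⁻².
So H⁻¹ = kg⁻¹·m⁻²·s²·A².
Combining: s²·H⁻¹ = s² · (kg⁻¹·m⁻²·s²·A²) = kg⁻¹·m⁻²·s⁴·A².
kg⁻¹·m⁻²·s⁴·A² is the base-SI form of the farad.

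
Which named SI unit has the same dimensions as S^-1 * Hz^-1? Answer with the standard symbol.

H

S = kg⁻¹·m⁻²·s³·A².
So S⁻¹ = kg·m²·s⁻³·A⁻².
Hz = s⁻¹.
So Hz⁻¹ = s.
Combining: S⁻¹·Hz⁻¹ = (kg·m²·s⁻³·A⁻²) · s = kg·m²·s⁻²·A⁻².
kg·m²·s⁻²·A⁻² is the base-SI form of the henry.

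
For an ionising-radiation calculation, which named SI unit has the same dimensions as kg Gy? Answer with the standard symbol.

Gy = J/kg (absorbed dose = energy per mass),
    = m²·s⁻².
Combining: kg·Gy = kg · (m²·s⁻²) = kg·m²·s⁻².
kg·m²·s⁻² is the base-SI form of the joule.

J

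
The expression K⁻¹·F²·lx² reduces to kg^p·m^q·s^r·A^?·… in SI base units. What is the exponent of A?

4

F = kg⁻¹·m⁻²·s⁴·A².
So F² = kg⁻²·m⁻⁴·s⁸·A⁴.
lx = m⁻²·cd.
So lx² = m⁻⁴·cd².
Combining: K⁻¹·F²·lx² = K⁻¹ · (kg⁻²·m⁻⁴·s⁸·A⁴) · (m⁻⁴·cd²) = kg⁻²·m⁻⁸·s⁸·A⁴·K⁻¹·cd².
The exponent of A is 4.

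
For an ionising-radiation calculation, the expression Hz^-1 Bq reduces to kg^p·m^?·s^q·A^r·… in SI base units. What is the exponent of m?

0

Hz = 1/s = s⁻¹ (frequency is cycles per second).
So Hz⁻¹ = s.
Bq = 1/s = s⁻¹ (activity is decays per second).
Combining: Hz⁻¹·Bq = s · s⁻¹ = 1.
The exponent of m is 0.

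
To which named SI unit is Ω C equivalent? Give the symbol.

Wb

Ω = V/A (resistance = voltage per current),
    = kg·m²·s⁻³·A⁻².
C = A·s = s·A (charge = current × time).
Combining: Ω·C = (kg·m²·s⁻³·A⁻²) · (s·A) = kg·m²·s⁻²·A⁻¹.
kg·m²·s⁻²·A⁻¹ is the base-SI form of the weber.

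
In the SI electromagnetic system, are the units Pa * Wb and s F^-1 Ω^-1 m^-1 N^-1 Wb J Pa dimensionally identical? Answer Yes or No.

Left side:
  Pa = N/m² (pressure = force per area),
      = kg·m⁻¹·s⁻².
  Wb = V·s (flux: a volt is a weber per second),
      = kg·m²·s⁻²·A⁻¹.
  Combining: Pa·Wb = (kg·m⁻¹·s⁻²) · (kg·m²·s⁻²·A⁻¹) = kg²·m·s⁻⁴·A⁻¹.
Right side:
  F = kg⁻¹·m⁻²·s⁴·A².
  So F⁻¹ = kg·m²·s⁻⁴·A⁻².
  Ω = kg·m²·s⁻³·A⁻².
  So Ω⁻¹ = kg⁻¹·m⁻²·s³·A².
  N = kg·m·s⁻².
  So N⁻¹ = kg⁻¹·m⁻¹·s².
  Wb = kg·m²·s⁻²·A⁻¹.
  J = kg·m²·s⁻².
  Pa = kg·m⁻¹·s⁻².
  Combining: s·F⁻¹·Ω⁻¹·m⁻¹·N⁻¹·Wb·J·Pa = s · (kg·m²·s⁻⁴·A⁻²) · (kg⁻¹·m⁻²·s³·A²) · m⁻¹ · (kg⁻¹·m⁻¹·s²) · (kg·m²·s⁻²·A⁻¹) · (kg·m²·s⁻²) · (kg·m⁻¹·s⁻²) = kg²·m·s⁻⁴·A⁻¹.
Both reduce to kg²·m·s⁻⁴·A⁻¹.

Yes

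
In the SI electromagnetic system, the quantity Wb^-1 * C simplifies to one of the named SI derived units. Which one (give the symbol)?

S

Wb = V·s (flux: a volt is a weber per second),
    = kg·m²·s⁻²·A⁻¹.
So Wb⁻¹ = kg⁻¹·m⁻²·s²·A.
C = A·s = s·A (charge = current × time).
Combining: Wb⁻¹·C = (kg⁻¹·m⁻²·s²·A) · (s·A) = kg⁻¹·m⁻²·s³·A².
kg⁻¹·m⁻²·s³·A² is the base-SI form of the siemens.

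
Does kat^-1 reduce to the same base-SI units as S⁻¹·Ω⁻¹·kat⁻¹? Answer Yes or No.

Yes

Left side:
  kat = s⁻¹·mol.
  So kat⁻¹ = s·mol⁻¹.
Right side:
  S = kg⁻¹·m⁻²·s³·A².
  So S⁻¹ = kg·m²·s⁻³·A⁻².
  Ω = kg·m²·s⁻³·A⁻².
  So Ω⁻¹ = kg⁻¹·m⁻²·s³·A².
  kat = s⁻¹·mol.
  So kat⁻¹ = s·mol⁻¹.
  Combining: S⁻¹·Ω⁻¹·kat⁻¹ = (kg·m²·s⁻³·A⁻²) · (kg⁻¹·m⁻²·s³·A²) · (s·mol⁻¹) = s·mol⁻¹.
Both reduce to s·mol⁻¹.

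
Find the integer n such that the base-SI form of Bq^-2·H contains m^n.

2

Bq = 1/s = s⁻¹ (activity is decays per second).
So Bq⁻² = s².
H = Wb/A (inductance = flux per current),
    = kg·m²·s⁻²·A⁻².
Combining: Bq⁻²·H = s² · (kg·m²·s⁻²·A⁻²) = kg·m²·A⁻².
The exponent of m is 2.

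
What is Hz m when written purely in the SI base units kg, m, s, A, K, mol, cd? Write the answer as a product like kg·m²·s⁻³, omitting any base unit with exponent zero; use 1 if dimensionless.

m·s⁻¹

Hz = 1/s = s⁻¹ (frequency is cycles per second).
Combining: Hz·m = s⁻¹ · m = m·s⁻¹.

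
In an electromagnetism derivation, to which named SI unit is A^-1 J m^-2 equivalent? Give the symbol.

T

J = kg·m²·s⁻².
Combining: A⁻¹·J·m⁻² = A⁻¹ · (kg·m²·s⁻²) · m⁻² = kg·s⁻²·A⁻¹.
kg·s⁻²·A⁻¹ is the base-SI form of the tesla.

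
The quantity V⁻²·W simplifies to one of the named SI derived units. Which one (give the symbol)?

S

V = W/A (potential = power per current),
    = kg·m²·s⁻³·A⁻¹.
So V⁻² = kg⁻²·m⁻⁴·s⁶·A².
W = J/s (power = energy per time),
    = kg·m²·s⁻³.
Combining: V⁻²·W = (kg⁻²·m⁻⁴·s⁶·A²) · (kg·m²·s⁻³) = kg⁻¹·m⁻²·s³·A².
kg⁻¹·m⁻²·s³·A² is the base-SI form of the siemens.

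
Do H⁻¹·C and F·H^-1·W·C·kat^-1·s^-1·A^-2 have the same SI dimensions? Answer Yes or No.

Left side:
  H = kg·m²·s⁻²·A⁻².
  So H⁻¹ = kg⁻¹·m⁻²·s²·A².
  C = s·A.
  Combining: H⁻¹·C = (kg⁻¹·m⁻²·s²·A²) · (s·A) = kg⁻¹·m⁻²·s³·A³.
Right side:
  F = C/V (capacitance = charge per voltage),
      = A·s/(kg·m²·s⁻³·A⁻¹) (substituting C and V),
      = kg⁻¹·m⁻²·s⁴·A².
  H = Wb/A (inductance = flux per current),
      = kg·m²·s⁻²·A⁻².
  So H⁻¹ = kg⁻¹·m⁻²·s²·A².
  W = J/s (power = energy per time),
      = kg·m²·s⁻³.
  C = A·s = s·A (charge = current × time).
  kat = mol/s = s⁻¹·mol (catalytic activity).
  So kat⁻¹ = s·mol⁻¹.
  Combining: F·H⁻¹·W·C·kat⁻¹·s⁻¹·A⁻² = (kg⁻¹·m⁻²·s⁴·A²) · (kg⁻¹·m⁻²·s²·A²) · (kg·m²·s⁻³) · (s·A) · (s·mol⁻¹) · s⁻¹ · A⁻² = kg⁻¹·m⁻²·s⁴·A³·mol⁻¹.
Left is kg⁻¹·m⁻²·s³·A³; right is kg⁻¹·m⁻²·s⁴·A³·mol⁻¹ — different.

No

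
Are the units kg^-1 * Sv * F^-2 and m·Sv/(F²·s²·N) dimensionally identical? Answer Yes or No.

Left side:
  Sv = J/kg (equivalent dose = energy per mass),
      = m²·s⁻².
  F = C/V (capacitance = charge per voltage),
      = A·s/(kg·m²·s⁻³·A⁻¹) (substituting C and V),
      = kg⁻¹·m⁻²·s⁴·A².
  So F⁻² = kg²·m⁴·s⁻⁸·A⁻⁴.
  Combining: kg⁻¹·Sv·F⁻² = kg⁻¹ · (m²·s⁻²) · (kg²·m⁴·s⁻⁸·A⁻⁴) = kg·m⁶·s⁻¹⁰·A⁻⁴.
Right side:
  F = kg⁻¹·m⁻²·s⁴·A².
  So F⁻² = kg²·m⁴·s⁻⁸·A⁻⁴.
  Sv = m²·s⁻².
  N = kg·m·s⁻².
  So N⁻¹ = kg⁻¹·m⁻¹·s².
  Combining: F⁻²·s⁻²·m·Sv·N⁻¹ = (kg²·m⁴·s⁻⁸·A⁻⁴) · s⁻² · m · (m²·s⁻²) · (kg⁻¹·m⁻¹·s²) = kg·m⁶·s⁻¹⁰·A⁻⁴.
Both reduce to kg·m⁶·s⁻¹⁰·A⁻⁴.

Yes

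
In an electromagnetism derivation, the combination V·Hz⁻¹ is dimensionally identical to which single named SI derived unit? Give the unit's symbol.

V = W/A (potential = power per current),
    = kg·m²·s⁻³·A⁻¹.
Hz = 1/s = s⁻¹ (frequency is cycles per second).
So Hz⁻¹ = s.
Combining: V·Hz⁻¹ = (kg·m²·s⁻³·A⁻¹) · s = kg·m²·s⁻²·A⁻¹.
kg·m²·s⁻²·A⁻¹ is the base-SI form of the weber.

Wb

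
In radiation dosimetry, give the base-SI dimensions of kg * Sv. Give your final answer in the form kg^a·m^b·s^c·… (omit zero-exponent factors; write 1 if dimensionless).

Sv = m²·s⁻².
Combining: kg·Sv = kg · (m²·s⁻²) = kg·m²·s⁻².

kg·m²·s⁻²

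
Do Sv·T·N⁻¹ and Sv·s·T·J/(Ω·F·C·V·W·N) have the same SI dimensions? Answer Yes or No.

No

Left side:
  Sv = m²·s⁻².
  T = kg·s⁻²·A⁻¹.
  N = kg·m·s⁻².
  So N⁻¹ = kg⁻¹·m⁻¹·s².
  Combining: Sv·T·N⁻¹ = (m²·s⁻²) · (kg·s⁻²·A⁻¹) · (kg⁻¹·m⁻¹·s²) = m·s⁻²·A⁻¹.
Right side:
  Ω = kg·m²·s⁻³·A⁻².
  So Ω⁻¹ = kg⁻¹·m⁻²·s³·A².
  Sv = m²·s⁻².
  F = kg⁻¹·m⁻²·s⁴·A².
  So F⁻¹ = kg·m²·s⁻⁴·A⁻².
  C = s·A.
  So C⁻¹ = s⁻¹·A⁻¹.
  V = kg·m²·s⁻³·A⁻¹.
  So V⁻¹ = kg⁻¹·m⁻²·s³·A.
  T = kg·s⁻²·A⁻¹.
  J = kg·m²·s⁻².
  W = kg·m²·s⁻³.
  So W⁻¹ = kg⁻¹·m⁻²·s³.
  N = kg·m·s⁻².
  So N⁻¹ = kg⁻¹·m⁻¹·s².
  Combining: Ω⁻¹·Sv·F⁻¹·s·C⁻¹·V⁻¹·T·J·W⁻¹·N⁻¹ = (kg⁻¹·m⁻²·s³·A²) · (m²·s⁻²) · (kg·m²·s⁻⁴·A⁻²) · s · (s⁻¹·A⁻¹) · (kg⁻¹·m⁻²·s³·A) · (kg·s⁻²·A⁻¹) · (kg·m²·s⁻²) · (kg⁻¹·m⁻²·s³) · (kg⁻¹·m⁻¹·s²) = kg⁻¹·m⁻¹·s·A⁻¹.
Left is m·s⁻²·A⁻¹; right is kg⁻¹·m⁻¹·s·A⁻¹ — different.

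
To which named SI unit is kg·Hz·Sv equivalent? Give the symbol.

Hz = 1/s = s⁻¹ (frequency is cycles per second).
Sv = J/kg (equivalent dose = energy per mass),
    = m²·s⁻².
Combining: kg·Hz·Sv = kg · s⁻¹ · (m²·s⁻²) = kg·m²·s⁻³.
kg·m²·s⁻³ is the base-SI form of the watt.

W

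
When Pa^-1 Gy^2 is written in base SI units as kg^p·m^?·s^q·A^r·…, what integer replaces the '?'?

Pa = N/m² (pressure = force per area),
    = kg·m⁻¹·s⁻².
So Pa⁻¹ = kg⁻¹·m·s².
Gy = J/kg (absorbed dose = energy per mass),
    = m²·s⁻².
So Gy² = m⁴·s⁻⁴.
Combining: Pa⁻¹·Gy² = (kg⁻¹·m·s²) · (m⁴·s⁻⁴) = kg⁻¹·m⁵·s⁻².
The exponent of m is 5.

5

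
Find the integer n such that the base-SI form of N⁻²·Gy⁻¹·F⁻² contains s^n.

-2

N = kg·m·s⁻².
So N⁻² = kg⁻²·m⁻²·s⁴.
Gy = m²·s⁻².
So Gy⁻¹ = m⁻²·s².
F = kg⁻¹·m⁻²·s⁴·A².
So F⁻² = kg²·m⁴·s⁻⁸·A⁻⁴.
Combining: N⁻²·Gy⁻¹·F⁻² = (kg⁻²·m⁻²·s⁴) · (m⁻²·s²) · (kg²·m⁴·s⁻⁸·A⁻⁴) = s⁻²·A⁻⁴.
The exponent of s is -2.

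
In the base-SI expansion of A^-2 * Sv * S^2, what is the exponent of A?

Sv = m²·s⁻².
S = kg⁻¹·m⁻²·s³·A².
So S² = kg⁻²·m⁻⁴·s⁶·A⁴.
Combining: A⁻²·Sv·S² = A⁻² · (m²·s⁻²) · (kg⁻²·m⁻⁴·s⁶·A⁴) = kg⁻²·m⁻²·s⁴·A².
The exponent of A is 2.

2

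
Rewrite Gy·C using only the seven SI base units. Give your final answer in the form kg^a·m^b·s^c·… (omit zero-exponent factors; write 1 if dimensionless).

m²·s⁻¹·A

Gy = m²·s⁻².
C = s·A.
Combining: Gy·C = (m²·s⁻²) · (s·A) = m²·s⁻¹·A.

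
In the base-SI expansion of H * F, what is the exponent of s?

H = Wb/A (inductance = flux per current),
    = kg·m²·s⁻²·A⁻².
F = C/V (capacitance = charge per voltage),
    = A·s/(kg·m²·s⁻³·A⁻¹) (substituting C and V),
    = kg⁻¹·m⁻²·s⁴·A².
Combining: H·F = (kg·m²·s⁻²·A⁻²) · (kg⁻¹·m⁻²·s⁴·A²) = s².
The exponent of s is 2.

2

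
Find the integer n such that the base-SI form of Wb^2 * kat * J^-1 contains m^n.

Wb = kg·m²·s⁻²·A⁻¹.
So Wb² = kg²·m⁴·s⁻⁴·A⁻².
kat = s⁻¹·mol.
J = kg·m²·s⁻².
So J⁻¹ = kg⁻¹·m⁻²·s².
Combining: Wb²·kat·J⁻¹ = (kg²·m⁴·s⁻⁴·A⁻²) · (s⁻¹·mol) · (kg⁻¹·m⁻²·s²) = kg·m²·s⁻³·A⁻²·mol.
The exponent of m is 2.

2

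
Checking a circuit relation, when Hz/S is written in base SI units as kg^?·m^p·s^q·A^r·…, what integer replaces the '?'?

S = 1/Ω (conductance is reciprocal resistance),
    = kg⁻¹·m⁻²·s³·A².
So S⁻¹ = kg·m²·s⁻³·A⁻².
Hz = 1/s = s⁻¹ (frequency is cycles per second).
Combining: S⁻¹·Hz = (kg·m²·s⁻³·A⁻²) · s⁻¹ = kg·m²·s⁻⁴·A⁻².
The exponent of kg is 1.

1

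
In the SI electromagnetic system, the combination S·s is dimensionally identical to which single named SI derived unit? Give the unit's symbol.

F

S = 1/Ω (conductance is reciprocal resistance),
    = kg⁻¹·m⁻²·s³·A².
Combining: S·s = (kg⁻¹·m⁻²·s³·A²) · s = kg⁻¹·m⁻²·s⁴·A².
kg⁻¹·m⁻²·s⁴·A² is the base-SI form of the farad.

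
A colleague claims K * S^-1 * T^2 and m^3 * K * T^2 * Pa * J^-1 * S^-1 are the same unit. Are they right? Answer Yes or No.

Left side:
  S = 1/Ω (conductance is reciprocal resistance),
      = kg⁻¹·m⁻²·s³·A².
  So S⁻¹ = kg·m²·s⁻³·A⁻².
  T = Wb/m² (flux density = flux per area),
      = kg·s⁻²·A⁻¹.
  So T² = kg²·s⁻⁴·A⁻².
  Combining: K·S⁻¹·T² = K · (kg·m²·s⁻³·A⁻²) · (kg²·s⁻⁴·A⁻²) = kg³·m²·s⁻⁷·A⁻⁴·K.
Right side:
  T = kg·s⁻²·A⁻¹.
  So T² = kg²·s⁻⁴·A⁻².
  Pa = kg·m⁻¹·s⁻².
  J = kg·m²·s⁻².
  So J⁻¹ = kg⁻¹·m⁻²·s².
  S = kg⁻¹·m⁻²·s³·A².
  So S⁻¹ = kg·m²·s⁻³·A⁻².
  Combining: m³·K·T²·Pa·J⁻¹·S⁻¹ = m³ · K · (kg²·s⁻⁴·A⁻²) · (kg·m⁻¹·s⁻²) · (kg⁻¹·m⁻²·s²) · (kg·m²·s⁻³·A⁻²) = kg³·m²·s⁻⁷·A⁻⁴·K.
Both reduce to kg³·m²·s⁻⁷·A⁻⁴·K.

Yes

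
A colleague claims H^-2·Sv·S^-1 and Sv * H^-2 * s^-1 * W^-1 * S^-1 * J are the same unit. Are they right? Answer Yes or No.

Yes

Left side:
  H = kg·m²·s⁻²·A⁻².
  So H⁻² = kg⁻²·m⁻⁴·s⁴·A⁴.
  Sv = m²·s⁻².
  S = kg⁻¹·m⁻²·s³·A².
  So S⁻¹ = kg·m²·s⁻³·A⁻².
  Combining: H⁻²·Sv·S⁻¹ = (kg⁻²·m⁻⁴·s⁴·A⁴) · (m²·s⁻²) · (kg·m²·s⁻³·A⁻²) = kg⁻¹·s⁻¹·A².
Right side:
  Sv = m²·s⁻².
  H = kg·m²·s⁻²·A⁻².
  So H⁻² = kg⁻²·m⁻⁴·s⁴·A⁴.
  W = kg·m²·s⁻³.
  So W⁻¹ = kg⁻¹·m⁻²·s³.
  S = kg⁻¹·m⁻²·s³·A².
  So S⁻¹ = kg·m²·s⁻³·A⁻².
  J = kg·m²·s⁻².
  Combining: Sv·H⁻²·s⁻¹·W⁻¹·S⁻¹·J = (m²·s⁻²) · (kg⁻²·m⁻⁴·s⁴·A⁴) · s⁻¹ · (kg⁻¹·m⁻²·s³) · (kg·m²·s⁻³·A⁻²) · (kg·m²·s⁻²) = kg⁻¹·s⁻¹·A².
Both reduce to kg⁻¹·s⁻¹·A².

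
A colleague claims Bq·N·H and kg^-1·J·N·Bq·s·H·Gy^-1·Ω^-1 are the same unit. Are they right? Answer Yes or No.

Left side:
  Bq = 1/s = s⁻¹ (activity is decays per second).
  N = kg·m/s² = kg·m·s⁻² (force = mass × acceleration).
  H = Wb/A (inductance = flux per current),
      = kg·m²·s⁻²·A⁻².
  Combining: Bq·N·H = s⁻¹ · (kg·m·s⁻²) · (kg·m²·s⁻²·A⁻²) = kg²·m³·s⁻⁵·A⁻².
Right side:
  J = N·m (work = force × distance),
      = kg·m²·s⁻².
  N = kg·m/s² = kg·m·s⁻² (force = mass × acceleration).
  Bq = 1/s = s⁻¹ (activity is decays per second).
  H = Wb/A (inductance = flux per current),
      = kg·m²·s⁻²·A⁻².
  Gy = J/kg (absorbed dose = energy per mass),
      = m²·s⁻².
  So Gy⁻¹ = m⁻²·s².
  Ω = V/A (resistance = voltage per current),
      = kg·m²·s⁻³·A⁻².
  So Ω⁻¹ = kg⁻¹·m⁻²·s³·A².
  Combining: kg⁻¹·J·N·Bq·s·H·Gy⁻¹·Ω⁻¹ = kg⁻¹ · (kg·m²·s⁻²) · (kg·m·s⁻²) · s⁻¹ · s · (kg·m²·s⁻²·A⁻²) · (m⁻²·s²) · (kg⁻¹·m⁻²·s³·A²) = kg·m·s⁻¹.
Left is kg²·m³·s⁻⁵·A⁻²; right is kg·m·s⁻¹ — different.

No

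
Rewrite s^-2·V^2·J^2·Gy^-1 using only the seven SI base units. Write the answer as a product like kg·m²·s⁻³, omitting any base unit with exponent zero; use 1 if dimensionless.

V = W/A (potential = power per current),
    = kg·m²·s⁻³·A⁻¹.
So V² = kg²·m⁴·s⁻⁶·A⁻².
J = N·m (work = force × distance),
    = kg·m²·s⁻².
So J² = kg²·m⁴·s⁻⁴.
Gy = J/kg (absorbed dose = energy per mass),
    = m²·s⁻².
So Gy⁻¹ = m⁻²·s².
Combining: s⁻²·V²·J²·Gy⁻¹ = s⁻² · (kg²·m⁴·s⁻⁶·A⁻²) · (kg²·m⁴·s⁻⁴) · (m⁻²·s²) = kg⁴·m⁶·s⁻¹⁰·A⁻².

kg⁴·m⁶·s⁻¹⁰·A⁻²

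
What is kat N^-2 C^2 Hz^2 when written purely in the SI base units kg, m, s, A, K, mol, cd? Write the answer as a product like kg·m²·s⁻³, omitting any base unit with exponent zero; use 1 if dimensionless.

kg⁻²·m⁻²·s³·A²·mol

kat = s⁻¹·mol.
N = kg·m·s⁻².
So N⁻² = kg⁻²·m⁻²·s⁴.
C = s·A.
So C² = s²·A².
Hz = s⁻¹.
So Hz² = s⁻².
Combining: kat·N⁻²·C²·Hz² = (s⁻¹·mol) · (kg⁻²·m⁻²·s⁴) · (s²·A²) · s⁻² = kg⁻²·m⁻²·s³·A²·mol.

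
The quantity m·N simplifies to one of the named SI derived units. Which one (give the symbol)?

J

N = kg·m·s⁻².
Combining: m·N = m · (kg·m·s⁻²) = kg·m²·s⁻².
kg·m²·s⁻² is the base-SI form of the joule.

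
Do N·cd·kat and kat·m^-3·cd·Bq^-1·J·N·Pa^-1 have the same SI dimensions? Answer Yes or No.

No

Left side:
  N = kg·m·s⁻².
  kat = s⁻¹·mol.
  Combining: N·cd·kat = (kg·m·s⁻²) · cd · (s⁻¹·mol) = kg·m·s⁻³·mol·cd.
Right side:
  kat = mol/s = s⁻¹·mol (catalytic activity).
  Bq = 1/s = s⁻¹ (activity is decays per second).
  So Bq⁻¹ = s.
  J = N·m (work = force × distance),
      = kg·m²·s⁻².
  N = kg·m/s² = kg·m·s⁻² (force = mass × acceleration).
  Pa = N/m² (pressure = force per area),
      = kg·m⁻¹·s⁻².
  So Pa⁻¹ = kg⁻¹·m·s².
  Combining: kat·m⁻³·cd·Bq⁻¹·J·N·Pa⁻¹ = (s⁻¹·mol) · m⁻³ · cd · s · (kg·m²·s⁻²) · (kg·m·s⁻²) · (kg⁻¹·m·s²) = kg·m·s⁻²·mol·cd.
Left is kg·m·s⁻³·mol·cd; right is kg·m·s⁻²·mol·cd — different.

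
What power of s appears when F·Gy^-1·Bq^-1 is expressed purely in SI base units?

7

F = C/V (capacitance = charge per voltage),
    = A·s/(kg·m²·s⁻³·A⁻¹) (substituting C and V),
    = kg⁻¹·m⁻²·s⁴·A².
Gy = J/kg (absorbed dose = energy per mass),
    = m²·s⁻².
So Gy⁻¹ = m⁻²·s².
Bq = 1/s = s⁻¹ (activity is decays per second).
So Bq⁻¹ = s.
Combining: F·Gy⁻¹·Bq⁻¹ = (kg⁻¹·m⁻²·s⁴·A²) · (m⁻²·s²) · s = kg⁻¹·m⁻⁴·s⁷·A².
The exponent of s is 7.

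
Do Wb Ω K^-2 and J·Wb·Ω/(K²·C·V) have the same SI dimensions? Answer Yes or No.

Yes

Left side:
  Wb = V·s (flux: a volt is a weber per second),
      = kg·m²·s⁻²·A⁻¹.
  Ω = V/A (resistance = voltage per current),
      = kg·m²·s⁻³·A⁻².
  Combining: Wb·Ω·K⁻² = (kg·m²·s⁻²·A⁻¹) · (kg·m²·s⁻³·A⁻²) · K⁻² = kg²·m⁴·s⁻⁵·A⁻³·K⁻².
Right side:
  J = N·m (work = force × distance),
      = kg·m²·s⁻².
  C = A·s = s·A (charge = current × time).
  So C⁻¹ = s⁻¹·A⁻¹.
  Wb = V·s (flux: a volt is a weber per second),
      = kg·m²·s⁻²·A⁻¹.
  Ω = V/A (resistance = voltage per current),
      = kg·m²·s⁻³·A⁻².
  V = W/A (potential = power per current),
      = kg·m²·s⁻³·A⁻¹.
  So V⁻¹ = kg⁻¹·m⁻²·s³·A.
  Combining: J·K⁻²·C⁻¹·Wb·Ω·V⁻¹ = (kg·m²·s⁻²) · K⁻² · (s⁻¹·A⁻¹) · (kg·m²·s⁻²·A⁻¹) · (kg·m²·s⁻³·A⁻²) · (kg⁻¹·m⁻²·s³·A) = kg²·m⁴·s⁻⁵·A⁻³·K⁻².
Both reduce to kg²·m⁴·s⁻⁵·A⁻³·K⁻².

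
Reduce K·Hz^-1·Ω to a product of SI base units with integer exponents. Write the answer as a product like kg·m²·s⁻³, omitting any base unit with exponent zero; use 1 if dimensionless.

Hz = s⁻¹.
So Hz⁻¹ = s.
Ω = kg·m²·s⁻³·A⁻².
Combining: K·Hz⁻¹·Ω = K · s · (kg·m²·s⁻³·A⁻²) = kg·m²·s⁻²·A⁻²·K.

kg·m²·s⁻²·A⁻²·K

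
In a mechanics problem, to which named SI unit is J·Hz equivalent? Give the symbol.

W

J = kg·m²·s⁻².
Hz = s⁻¹.
Combining: J·Hz = (kg·m²·s⁻²) · s⁻¹ = kg·m²·s⁻³.
kg·m²·s⁻³ is the base-SI form of the watt.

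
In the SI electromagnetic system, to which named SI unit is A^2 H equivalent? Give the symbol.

H = kg·m²·s⁻²·A⁻².
Combining: A²·H = A² · (kg·m²·s⁻²·A⁻²) = kg·m²·s⁻².
kg·m²·s⁻² is the base-SI form of the joule.

J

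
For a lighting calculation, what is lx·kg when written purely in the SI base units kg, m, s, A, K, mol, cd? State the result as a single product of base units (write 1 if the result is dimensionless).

lx = m⁻²·cd.
Combining: lx·kg = (m⁻²·cd) · kg = kg·m⁻²·cd.

kg·m⁻²·cd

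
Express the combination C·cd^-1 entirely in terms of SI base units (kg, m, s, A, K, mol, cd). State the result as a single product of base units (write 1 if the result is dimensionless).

s·A·cd⁻¹

C = A·s = s·A (charge = current × time).
Combining: C·cd⁻¹ = (s·A) · cd⁻¹ = s·A·cd⁻¹.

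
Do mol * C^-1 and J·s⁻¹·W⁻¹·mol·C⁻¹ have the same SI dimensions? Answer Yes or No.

Yes

Left side:
  C = A·s = s·A (charge = current × time).
  So C⁻¹ = s⁻¹·A⁻¹.
  Combining: mol·C⁻¹ = mol · (s⁻¹·A⁻¹) = s⁻¹·A⁻¹·mol.
Right side:
  J = kg·m²·s⁻².
  W = kg·m²·s⁻³.
  So W⁻¹ = kg⁻¹·m⁻²·s³.
  C = s·A.
  So C⁻¹ = s⁻¹·A⁻¹.
  Combining: J·s⁻¹·W⁻¹·mol·C⁻¹ = (kg·m²·s⁻²) · s⁻¹ · (kg⁻¹·m⁻²·s³) · mol · (s⁻¹·A⁻¹) = s⁻¹·A⁻¹·mol.
Both reduce to s⁻¹·A⁻¹·mol.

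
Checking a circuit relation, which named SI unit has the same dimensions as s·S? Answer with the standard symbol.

F

S = 1/Ω (conductance is reciprocal resistance),
    = kg⁻¹·m⁻²·s³·A².
Combining: s·S = s · (kg⁻¹·m⁻²·s³·A²) = kg⁻¹·m⁻²·s⁴·A².
kg⁻¹·m⁻²·s⁴·A² is the base-SI form of the farad.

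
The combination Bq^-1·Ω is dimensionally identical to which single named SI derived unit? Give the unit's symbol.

Bq = 1/s = s⁻¹ (activity is decays per second).
So Bq⁻¹ = s.
Ω = V/A (resistance = voltage per current),
    = kg·m²·s⁻³·A⁻².
Combining: Bq⁻¹·Ω = s · (kg·m²·s⁻³·A⁻²) = kg·m²·s⁻²·A⁻².
kg·m²·s⁻²·A⁻² is the base-SI form of the henry.

H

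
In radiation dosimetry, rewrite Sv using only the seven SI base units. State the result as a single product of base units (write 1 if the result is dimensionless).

Sv = m²·s⁻².

m²·s⁻²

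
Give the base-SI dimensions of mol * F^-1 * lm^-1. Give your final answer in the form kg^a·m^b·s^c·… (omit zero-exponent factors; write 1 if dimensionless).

kg·m²·s⁻⁴·A⁻²·mol·cd⁻¹

F = kg⁻¹·m⁻²·s⁴·A².
So F⁻¹ = kg·m²·s⁻⁴·A⁻².
lm = cd.
So lm⁻¹ = cd⁻¹.
Combining: mol·F⁻¹·lm⁻¹ = mol · (kg·m²·s⁻⁴·A⁻²) · cd⁻¹ = kg·m²·s⁻⁴·A⁻²·mol·cd⁻¹.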